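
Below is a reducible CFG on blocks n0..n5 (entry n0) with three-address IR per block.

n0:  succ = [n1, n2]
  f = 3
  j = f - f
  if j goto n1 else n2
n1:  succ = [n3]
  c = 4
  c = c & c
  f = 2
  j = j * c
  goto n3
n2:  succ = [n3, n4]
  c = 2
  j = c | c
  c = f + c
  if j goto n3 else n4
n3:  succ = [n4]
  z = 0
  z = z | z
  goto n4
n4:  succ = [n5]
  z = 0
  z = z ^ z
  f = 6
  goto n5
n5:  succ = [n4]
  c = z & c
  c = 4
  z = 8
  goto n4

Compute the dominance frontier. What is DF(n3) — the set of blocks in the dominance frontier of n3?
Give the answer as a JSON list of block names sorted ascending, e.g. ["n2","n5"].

Answer: ["n4"]

Analysis:
idom tree: n1←n0 n2←n0 n3←n0 n4←n0 n5←n4
Dom∩ at merges:
  n3: preds {n1,n2}: {n0,n1} ∩ {n0,n2} = {n0}; idom=n0
  n4: preds {n2,n3,n5}: {n0,n2} ∩ {n0,n3} ∩ {n0,n4,n5} = {n0}; idom=n0

DF walk-up:
  join n3 pred n1: n1 stop@n0
  join n3 pred n2: n2 stop@n0
  join n4 pred n2: n2 stop@n0
  join n4 pred n3: n3 stop@n0
  join n4 pred n5: n5→n4 stop@n0
  n0 → ∅
  n1 → {n3}
  n2 → {n3,n4}
  n3 → {n4}
  n4 → {n4}
  n5 → {n4}

DF(n3) = ["n4"]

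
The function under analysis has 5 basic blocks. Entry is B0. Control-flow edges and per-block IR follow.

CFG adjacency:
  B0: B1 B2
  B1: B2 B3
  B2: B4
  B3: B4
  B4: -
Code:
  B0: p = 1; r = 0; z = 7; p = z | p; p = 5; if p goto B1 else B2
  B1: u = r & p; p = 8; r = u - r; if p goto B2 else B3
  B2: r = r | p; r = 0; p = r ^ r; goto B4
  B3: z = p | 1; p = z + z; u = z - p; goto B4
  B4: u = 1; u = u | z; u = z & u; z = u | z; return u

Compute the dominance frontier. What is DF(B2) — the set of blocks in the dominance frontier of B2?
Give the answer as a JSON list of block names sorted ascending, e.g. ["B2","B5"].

idom tree: B1←B0 B2←B0 B3←B1 B4←B0
Join-block Dom:
  B2: preds {B0,B1}: {B0} ∩ {B0,B1} = {B0}; idom=B0
  B4: preds {B2,B3}: {B0,B2} ∩ {B0,B1,B3} = {B0}; idom=B0

DF walk-up:
  B2←B0: walk · to B0
  B2←B1: walk B1 to B0
  B4←B2: walk B2 to B0
  B4←B3: walk B3→B1 to B0
  DF(B0)=∅
  DF(B1)={B2,B4}
  DF(B2)={B4}
  DF(B3)={B4}
  DF(B4)=∅

DF(B2) = ["B4"]

Answer: ["B4"]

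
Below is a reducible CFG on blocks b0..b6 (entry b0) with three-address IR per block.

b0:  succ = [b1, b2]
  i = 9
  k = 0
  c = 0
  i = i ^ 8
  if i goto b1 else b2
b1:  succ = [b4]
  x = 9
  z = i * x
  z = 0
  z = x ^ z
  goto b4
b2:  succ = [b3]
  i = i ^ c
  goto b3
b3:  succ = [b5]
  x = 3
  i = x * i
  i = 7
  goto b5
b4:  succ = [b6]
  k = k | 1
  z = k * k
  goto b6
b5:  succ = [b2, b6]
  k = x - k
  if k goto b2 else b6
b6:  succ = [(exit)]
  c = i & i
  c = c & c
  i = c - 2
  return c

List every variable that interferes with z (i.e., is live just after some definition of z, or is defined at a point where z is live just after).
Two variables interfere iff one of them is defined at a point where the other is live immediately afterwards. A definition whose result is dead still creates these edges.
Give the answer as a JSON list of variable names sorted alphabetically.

Answer: ["i", "k", "x"]

Derivation:
def/use:
  b0 def {c,i,k} use ∅
  b1 def {x,z} use {i}
  b2 def {i} use {c,i}
  b3 def {i,x} use {i}
  b4 def {k,z} use {k}
  b5 def {k} use {k,x}
  b6 def {c,i} use {i}

Backward fixpoint:
  b0 li=∅ lo={c,i,k}
  b1 li={i,k} lo={i,k}
  b2 li={c,i,k} lo={c,i,k}
  b3 li={c,i,k} lo={c,i,k,x}
  b4 li={i,k} lo={i}
  b5 li={c,i,k,x} lo={c,i,k}
  b6 li={i} lo=∅

Conflict graph:
  c: {i,k,x}
  i: {c,k,x,z}
  k: {c,i,x,z}
  x: {c,i,k,z}
  z: {i,k,x}

N(z) = ["i", "k", "x"]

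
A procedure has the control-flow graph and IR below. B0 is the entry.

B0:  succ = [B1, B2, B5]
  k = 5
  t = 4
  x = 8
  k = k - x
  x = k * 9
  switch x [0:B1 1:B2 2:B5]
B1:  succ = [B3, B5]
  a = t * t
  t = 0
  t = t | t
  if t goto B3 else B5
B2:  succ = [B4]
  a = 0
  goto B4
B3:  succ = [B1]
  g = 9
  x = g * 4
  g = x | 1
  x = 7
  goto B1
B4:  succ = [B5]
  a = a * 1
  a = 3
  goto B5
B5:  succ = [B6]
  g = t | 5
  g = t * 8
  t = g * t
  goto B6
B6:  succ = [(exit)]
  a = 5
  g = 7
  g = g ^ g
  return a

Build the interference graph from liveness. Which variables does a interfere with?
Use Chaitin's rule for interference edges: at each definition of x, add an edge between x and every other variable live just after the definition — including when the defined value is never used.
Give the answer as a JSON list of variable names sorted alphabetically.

Answer: ["g", "t"]

Working:
Block summaries:
  B0: {k,t,x} / ∅
  B1: {a,t} / {t}
  B2: {a} / ∅
  B3: {g,x} / ∅
  B4: {a} / {a}
  B5: {g,t} / {t}
  B6: {a,g} / ∅

Liveness:
  B0 li=∅ lo={t}
  B1 li={t} lo={t}
  B2 li={t} lo={a,t}
  B3 li={t} lo={t}
  B4 li={a,t} lo={t}
  B5 li={t} lo=∅
  B6 li=∅ lo=∅

Conflict graph:
  a: {g,t}
  g: {a,t}
  k: {t,x}
  t: {a,g,k,x}
  x: {k,t}

N(a) = ["g", "t"]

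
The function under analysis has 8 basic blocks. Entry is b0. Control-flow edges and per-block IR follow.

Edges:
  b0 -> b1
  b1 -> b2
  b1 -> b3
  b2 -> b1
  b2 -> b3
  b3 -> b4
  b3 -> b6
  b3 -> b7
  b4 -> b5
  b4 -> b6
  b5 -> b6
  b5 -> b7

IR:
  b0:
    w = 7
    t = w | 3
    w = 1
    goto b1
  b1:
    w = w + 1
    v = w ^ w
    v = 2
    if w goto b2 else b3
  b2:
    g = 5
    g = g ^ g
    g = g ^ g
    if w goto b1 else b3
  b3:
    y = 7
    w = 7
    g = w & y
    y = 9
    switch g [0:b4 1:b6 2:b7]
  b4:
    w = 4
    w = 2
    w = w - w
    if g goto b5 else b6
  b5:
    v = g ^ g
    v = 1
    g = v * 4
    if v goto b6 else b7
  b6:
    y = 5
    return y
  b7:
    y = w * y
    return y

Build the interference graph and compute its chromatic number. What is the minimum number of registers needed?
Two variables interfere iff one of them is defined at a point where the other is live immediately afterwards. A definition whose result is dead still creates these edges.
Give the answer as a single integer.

Per-block:
  b0 def {t,w} use ∅
  b1 def {v,w} use {w}
  b2 def {g} use {w}
  b3 def {g,w,y} use ∅
  b4 def {w} use {g}
  b5 def {g,v} use {g}
  b6 def {y} use ∅
  b7 def {y} use {w,y}

Backward fixpoint:
  live b0: ∅→{w}
  live b1: {w}→{w}
  live b2: {w}→{w}
  live b3: ∅→{g,w,y}
  live b4: {g,y}→{g,w,y}
  live b5: {g,w,y}→{w,y}
  live b6: ∅→∅
  live b7: {w,y}→∅

Interfere edges:
  g↔{v,w,y}
  t↔∅
  v↔{g,w,y}
  w↔{g,v,y}
  y↔{g,v,w}

Chromatic number:
  lower bound: {g,v,w,y} mutually conflict ⇒ χ ≥ 4
  4-colouring: c0={g,t}  c1={v}  c2={w}  c3={y}
  χ = 4

Answer: 4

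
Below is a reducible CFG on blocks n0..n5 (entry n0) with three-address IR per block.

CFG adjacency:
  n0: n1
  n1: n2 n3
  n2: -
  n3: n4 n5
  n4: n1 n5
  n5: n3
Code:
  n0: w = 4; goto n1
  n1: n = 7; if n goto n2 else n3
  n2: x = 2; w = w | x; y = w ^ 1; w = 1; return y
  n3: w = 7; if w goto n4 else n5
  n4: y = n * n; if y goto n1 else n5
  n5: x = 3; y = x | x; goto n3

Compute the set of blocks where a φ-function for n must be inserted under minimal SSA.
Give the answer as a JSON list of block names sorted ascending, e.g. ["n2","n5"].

idom tree: n1←n0 n2←n1 n3←n1 n4←n3 n5←n3
Dom at joins:
  n1: preds {n0,n4}: {n0} ∩ {n0,n1,n3,n4} = {n0}; idom=n0
  n3: preds {n1,n5}: {n0,n1} ∩ {n0,n1,n3,n5} = {n0,n1}; idom=n1
  n5: preds {n3,n4}: {n0,n1,n3} ∩ {n0,n1,n3,n4} = {n0,n1,n3}; idom=n3

DF derivation:
  join n1 pred n0: · stop@n0
  join n1 pred n4: n4→n3→n1 stop@n0
  join n3 pred n1: · stop@n1
  join n3 pred n5: n5→n3 stop@n1
  join n5 pred n3: · stop@n3
  join n5 pred n4: n4 stop@n3
  DF(n0)=∅
  DF(n1)={n1}
  DF(n2)=∅
  DF(n3)={n1,n3}
  DF(n4)={n1,n5}
  DF(n5)={n3}

φ for n: defs {n1}
  DF⁺ = {n1}

Answer: ["n1"]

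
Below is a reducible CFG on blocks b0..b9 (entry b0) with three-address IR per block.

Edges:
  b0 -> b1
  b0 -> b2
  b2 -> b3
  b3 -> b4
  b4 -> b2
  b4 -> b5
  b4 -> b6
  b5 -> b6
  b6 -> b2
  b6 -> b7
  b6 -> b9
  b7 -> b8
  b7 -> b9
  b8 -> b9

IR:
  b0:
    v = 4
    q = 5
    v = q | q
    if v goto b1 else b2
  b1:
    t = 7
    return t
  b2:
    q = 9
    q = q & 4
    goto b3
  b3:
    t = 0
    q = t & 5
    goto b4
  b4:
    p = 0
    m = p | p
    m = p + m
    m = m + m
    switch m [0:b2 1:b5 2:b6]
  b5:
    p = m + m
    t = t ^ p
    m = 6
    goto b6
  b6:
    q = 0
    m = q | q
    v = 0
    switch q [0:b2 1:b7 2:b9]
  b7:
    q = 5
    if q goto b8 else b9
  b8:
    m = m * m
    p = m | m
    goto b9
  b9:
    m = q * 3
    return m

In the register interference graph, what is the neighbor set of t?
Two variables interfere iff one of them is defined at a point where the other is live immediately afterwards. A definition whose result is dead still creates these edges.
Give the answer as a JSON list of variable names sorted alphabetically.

Answer: ["m", "p", "q"]

Derivation:
def/use:
  b0: {q,v} / ∅
  b1: {t} / ∅
  b2: {q} / ∅
  b3: {q,t} / ∅
  b4: {m,p} / ∅
  b5: {m,p,t} / {m,t}
  b6: {m,q,v} / ∅
  b7: {q} / ∅
  b8: {m,p} / {m}
  b9: {m} / {q}

Live sets:
  b0: in=∅ out=∅
  b1: in=∅ out=∅
  b2: in=∅ out=∅
  b3: in=∅ out={t}
  b4: in={t} out={m,t}
  b5: in={m,t} out=∅
  b6: in=∅ out={m,q}
  b7: in={m} out={m,q}
  b8: in={m,q} out={q}
  b9: in={q} out=∅

Conflict graph:
  m — {p,q,t,v}
  p — {m,q,t}
  q — {m,p,t,v}
  t — {m,p,q}
  v — {m,q}

N(t) = ["m", "p", "q"]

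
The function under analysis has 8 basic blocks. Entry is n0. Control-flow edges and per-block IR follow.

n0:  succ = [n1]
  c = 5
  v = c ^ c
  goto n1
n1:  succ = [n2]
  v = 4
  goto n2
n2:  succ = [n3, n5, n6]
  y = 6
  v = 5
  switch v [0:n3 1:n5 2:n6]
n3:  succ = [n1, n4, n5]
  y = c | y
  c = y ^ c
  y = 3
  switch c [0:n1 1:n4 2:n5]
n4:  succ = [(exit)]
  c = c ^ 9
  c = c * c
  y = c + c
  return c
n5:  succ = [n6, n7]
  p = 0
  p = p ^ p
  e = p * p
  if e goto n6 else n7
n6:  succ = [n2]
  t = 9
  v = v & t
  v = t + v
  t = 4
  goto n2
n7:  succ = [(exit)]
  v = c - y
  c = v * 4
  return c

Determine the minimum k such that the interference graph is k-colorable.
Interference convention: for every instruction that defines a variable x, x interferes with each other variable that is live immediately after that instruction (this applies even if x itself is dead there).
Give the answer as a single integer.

Answer: 4

Derivation:
def/use:
  n0 def {c,v} use ∅
  n1 def {v} use ∅
  n2 def {v,y} use ∅
  n3 def {c,y} use {c,y}
  n4 def {c,y} use {c}
  n5 def {e,p} use ∅
  n6 def {t,v} use {v}
  n7 def {c,v} use {c,y}

Backward fixpoint:
  live n0: ∅→{c}
  live n1: {c}→{c}
  live n2: {c}→{c,v,y}
  live n3: {c,v,y}→{c,v,y}
  live n4: {c}→∅
  live n5: {c,v,y}→{c,v,y}
  live n6: {c,v}→{c}
  live n7: {c,y}→∅

Interfere edges:
  c: {e,p,t,v,y}
  e: {c,v,y}
  p: {c,v,y}
  t: {c,v}
  v: {c,e,p,t,y}
  y: {c,e,p,v}

Chromatic number:
  {c,e,v,y} pairwise interfere (4-clique) ⇒ χ ≥ 4
  assign c→r0 e→r3 p→r3 t→r2 v→r1 y→r2 — no edge inside a register ⇒ χ ≤ 4
  χ = 4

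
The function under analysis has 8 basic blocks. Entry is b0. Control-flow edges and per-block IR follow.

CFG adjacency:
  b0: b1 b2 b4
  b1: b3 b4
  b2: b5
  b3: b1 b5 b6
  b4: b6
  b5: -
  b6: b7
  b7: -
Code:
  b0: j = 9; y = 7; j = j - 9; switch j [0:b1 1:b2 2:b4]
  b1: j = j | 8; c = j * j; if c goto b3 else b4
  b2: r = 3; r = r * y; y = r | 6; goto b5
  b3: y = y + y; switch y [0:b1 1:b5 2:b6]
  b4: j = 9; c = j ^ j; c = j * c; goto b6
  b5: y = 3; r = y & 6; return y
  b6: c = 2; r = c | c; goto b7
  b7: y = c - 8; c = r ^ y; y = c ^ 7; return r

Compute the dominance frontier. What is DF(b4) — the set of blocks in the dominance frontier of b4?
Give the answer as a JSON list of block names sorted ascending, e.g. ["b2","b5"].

idom tree: b1←b0 b2←b0 b3←b1 b4←b0 b5←b0 b6←b0 b7←b6
Dom at joins:
  b1: preds {b0,b3}: {b0} ∩ {b0,b1,b3} = {b0}; idom=b0
  b4: preds {b0,b1}: {b0} ∩ {b0,b1} = {b0}; idom=b0
  b5: preds {b2,b3}: {b0,b2} ∩ {b0,b1,b3} = {b0}; idom=b0
  b6: preds {b3,b4}: {b0,b1,b3} ∩ {b0,b4} = {b0}; idom=b0

DF walk-up:
  b1←b0: walk · to b0
  b1←b3: walk b3→b1 to b0
  b4←b0: walk · to b0
  b4←b1: walk b1 to b0
  b5←b2: walk b2 to b0
  b5←b3: walk b3→b1 to b0
  b6←b3: walk b3→b1 to b0
  b6←b4: walk b4 to b0
  DF(b0)=∅
  DF(b1)={b1,b4,b5,b6}
  DF(b2)={b5}
  DF(b3)={b1,b5,b6}
  DF(b4)={b6}
  DF(b5)=∅
  DF(b6)=∅
  DF(b7)=∅

DF(b4) = ["b6"]

Answer: ["b6"]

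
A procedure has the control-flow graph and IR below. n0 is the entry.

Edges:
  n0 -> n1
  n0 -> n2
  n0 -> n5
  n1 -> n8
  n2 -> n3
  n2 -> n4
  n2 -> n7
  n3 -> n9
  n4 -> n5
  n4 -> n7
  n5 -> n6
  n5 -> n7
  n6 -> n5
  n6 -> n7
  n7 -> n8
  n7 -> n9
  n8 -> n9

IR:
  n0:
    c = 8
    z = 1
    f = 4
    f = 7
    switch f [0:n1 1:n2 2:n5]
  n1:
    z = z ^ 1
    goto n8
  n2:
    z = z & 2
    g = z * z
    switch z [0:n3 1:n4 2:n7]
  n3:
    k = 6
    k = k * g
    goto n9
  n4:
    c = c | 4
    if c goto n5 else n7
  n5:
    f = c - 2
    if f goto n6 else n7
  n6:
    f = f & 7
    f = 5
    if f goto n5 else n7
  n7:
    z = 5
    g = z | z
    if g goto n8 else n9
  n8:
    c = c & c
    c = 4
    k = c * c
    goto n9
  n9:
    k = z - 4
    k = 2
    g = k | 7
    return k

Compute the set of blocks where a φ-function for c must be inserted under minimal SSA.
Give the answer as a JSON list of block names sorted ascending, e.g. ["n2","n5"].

idom tree: n1←n0 n2←n0 n3←n2 n4←n2 n5←n0 n6←n5 n7←n0 n8←n0 n9←n0
Dom∩ at merges:
  n5: preds {n0,n4,n6}: {n0} ∩ {n0,n2,n4} ∩ {n0,n5,n6} = {n0}; idom=n0
  n7: preds {n2,n4,n5,n6}: {n0,n2} ∩ {n0,n2,n4} ∩ {n0,n5} ∩ {n0,n5,n6} = {n0}; idom=n0
  n8: preds {n1,n7}: {n0,n1} ∩ {n0,n7} = {n0}; idom=n0
  n9: preds {n3,n7,n8}: {n0,n2,n3} ∩ {n0,n7} ∩ {n0,n8} = {n0}; idom=n0

DF walk-up:
  join n5 pred n0: · stop@n0
  join n5 pred n4: n4→n2 stop@n0
  join n5 pred n6: n6→n5 stop@n0
  join n7 pred n2: n2 stop@n0
  join n7 pred n4: n4→n2 stop@n0
  join n7 pred n5: n5 stop@n0
  join n7 pred n6: n6→n5 stop@n0
  join n8 pred n1: n1 stop@n0
  join n8 pred n7: n7 stop@n0
  join n9 pred n3: n3→n2 stop@n0
  join n9 pred n7: n7 stop@n0
  join n9 pred n8: n8 stop@n0
  DF(n0)=∅
  DF(n1)={n8}
  DF(n2)={n5,n7,n9}
  DF(n3)={n9}
  DF(n4)={n5,n7}
  DF(n5)={n5,n7}
  DF(n6)={n5,n7}
  DF(n7)={n8,n9}
  DF(n8)={n9}
  DF(n9)=∅

φ for c: defs {n0,n4,n8}
  DF⁺ = {n5,n7,n8,n9}

Answer: ["n5", "n7", "n8", "n9"]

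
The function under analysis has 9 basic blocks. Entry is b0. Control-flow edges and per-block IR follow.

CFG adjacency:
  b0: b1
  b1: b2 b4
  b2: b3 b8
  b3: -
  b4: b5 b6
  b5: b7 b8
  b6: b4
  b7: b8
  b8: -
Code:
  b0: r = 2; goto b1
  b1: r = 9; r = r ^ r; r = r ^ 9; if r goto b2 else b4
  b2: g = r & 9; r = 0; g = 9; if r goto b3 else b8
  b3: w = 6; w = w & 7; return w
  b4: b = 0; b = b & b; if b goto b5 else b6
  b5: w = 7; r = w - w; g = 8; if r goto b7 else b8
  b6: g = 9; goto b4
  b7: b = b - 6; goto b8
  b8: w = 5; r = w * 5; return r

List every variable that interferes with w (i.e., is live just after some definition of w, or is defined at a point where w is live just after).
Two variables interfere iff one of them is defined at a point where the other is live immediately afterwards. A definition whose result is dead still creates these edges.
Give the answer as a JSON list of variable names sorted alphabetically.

Answer: ["b"]

Analysis:
Per-block:
  b0: def={r} ue=∅
  b1: def={r} ue=∅
  b2: def={g,r} ue={r}
  b3: def={w} ue=∅
  b4: def={b} ue=∅
  b5: def={g,r,w} ue=∅
  b6: def={g} ue=∅
  b7: def={b} ue={b}
  b8: def={r,w} ue=∅

Live sets:
  b0: in=∅ out=∅
  b1: in=∅ out={r}
  b2: in={r} out=∅
  b3: in=∅ out=∅
  b4: in=∅ out={b}
  b5: in={b} out={b}
  b6: in=∅ out=∅
  b7: in={b} out=∅
  b8: in=∅ out=∅

Conflict graph:
  b↔{g,r,w}
  g↔{b,r}
  r↔{b,g}
  w↔{b}

N(w) = ["b"]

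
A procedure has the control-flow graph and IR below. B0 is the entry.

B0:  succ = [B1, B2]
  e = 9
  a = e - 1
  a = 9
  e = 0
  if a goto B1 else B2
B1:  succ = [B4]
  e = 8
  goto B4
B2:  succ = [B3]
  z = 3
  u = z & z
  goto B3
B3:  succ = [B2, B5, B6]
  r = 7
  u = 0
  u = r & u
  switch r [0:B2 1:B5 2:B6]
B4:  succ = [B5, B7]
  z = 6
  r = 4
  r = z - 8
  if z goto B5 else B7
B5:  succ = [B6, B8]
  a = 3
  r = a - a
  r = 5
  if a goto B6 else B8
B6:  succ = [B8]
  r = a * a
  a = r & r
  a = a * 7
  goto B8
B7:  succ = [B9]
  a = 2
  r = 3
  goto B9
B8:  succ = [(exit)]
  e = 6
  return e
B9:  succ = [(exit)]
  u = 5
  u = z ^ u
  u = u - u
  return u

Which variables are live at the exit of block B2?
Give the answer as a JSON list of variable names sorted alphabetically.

Answer: ["a"]

Working:
Per-block:
  B0: {a,e} / ∅
  B1: {e} / ∅
  B2: {u,z} / ∅
  B3: {r,u} / ∅
  B4: {r,z} / ∅
  B5: {a,r} / ∅
  B6: {a,r} / {a}
  B7: {a,r} / ∅
  B8: {e} / ∅
  B9: {u} / {z}

Backward fixpoint:
  B0 li=∅ lo={a}
  B1 li=∅ lo=∅
  B2 li={a} lo={a}
  B3 li={a} lo={a}
  B4 li=∅ lo={z}
  B5 li=∅ lo={a}
  B6 li={a} lo=∅
  B7 li={z} lo={z}
  B8 li=∅ lo=∅
  B9 li={z} lo=∅

live-out(B2) = ["a"]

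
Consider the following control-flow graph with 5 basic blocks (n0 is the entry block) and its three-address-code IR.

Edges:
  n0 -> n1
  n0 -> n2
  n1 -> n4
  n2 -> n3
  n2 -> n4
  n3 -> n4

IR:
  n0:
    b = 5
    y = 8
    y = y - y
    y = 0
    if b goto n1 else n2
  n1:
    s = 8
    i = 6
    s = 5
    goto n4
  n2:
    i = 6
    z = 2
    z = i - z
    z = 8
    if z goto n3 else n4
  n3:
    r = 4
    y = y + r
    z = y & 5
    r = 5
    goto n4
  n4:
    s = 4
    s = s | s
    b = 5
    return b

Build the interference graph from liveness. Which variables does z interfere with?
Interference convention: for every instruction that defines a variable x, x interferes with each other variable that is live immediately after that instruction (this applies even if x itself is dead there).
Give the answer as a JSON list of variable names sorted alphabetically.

def/use:
  n0 def {b,y} use ∅
  n1 def {i,s} use ∅
  n2 def {i,z} use ∅
  n3 def {r,y,z} use {y}
  n4 def {b,s} use ∅

Live sets:
  live n0: ∅→{y}
  live n1: ∅→∅
  live n2: {y}→{y}
  live n3: {y}→∅
  live n4: ∅→∅

Interfere edges:
  b: {y}
  i: {y,z}
  r: {y}
  s: ∅
  y: {b,i,r,z}
  z: {i,y}

N(z) = ["i", "y"]

Answer: ["i", "y"]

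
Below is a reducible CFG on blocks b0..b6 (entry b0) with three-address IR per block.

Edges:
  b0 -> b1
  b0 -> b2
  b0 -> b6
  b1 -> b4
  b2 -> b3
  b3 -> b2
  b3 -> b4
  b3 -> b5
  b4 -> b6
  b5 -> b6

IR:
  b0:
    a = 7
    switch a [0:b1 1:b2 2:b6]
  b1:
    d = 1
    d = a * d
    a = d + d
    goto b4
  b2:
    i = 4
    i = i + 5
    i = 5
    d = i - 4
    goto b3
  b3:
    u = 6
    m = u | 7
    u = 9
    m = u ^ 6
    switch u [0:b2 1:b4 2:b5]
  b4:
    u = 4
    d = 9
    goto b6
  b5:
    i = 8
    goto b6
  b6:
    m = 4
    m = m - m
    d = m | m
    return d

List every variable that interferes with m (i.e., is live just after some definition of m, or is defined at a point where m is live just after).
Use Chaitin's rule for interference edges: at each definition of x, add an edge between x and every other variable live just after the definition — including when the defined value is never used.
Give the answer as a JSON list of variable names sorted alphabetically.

Answer: ["u"]

Working:
Per-block:
  b0: {a} / ∅
  b1: {a,d} / {a}
  b2: {d,i} / ∅
  b3: {m,u} / ∅
  b4: {d,u} / ∅
  b5: {i} / ∅
  b6: {d,m} / ∅

Backward fixpoint:
  live b0: ∅→{a}
  live b1: {a}→∅
  live b2: ∅→∅
  live b3: ∅→∅
  live b4: ∅→∅
  live b5: ∅→∅
  live b6: ∅→∅

Interference:
  a — {d}
  d — {a}
  i — ∅
  m — {u}
  u — {m}

N(m) = ["u"]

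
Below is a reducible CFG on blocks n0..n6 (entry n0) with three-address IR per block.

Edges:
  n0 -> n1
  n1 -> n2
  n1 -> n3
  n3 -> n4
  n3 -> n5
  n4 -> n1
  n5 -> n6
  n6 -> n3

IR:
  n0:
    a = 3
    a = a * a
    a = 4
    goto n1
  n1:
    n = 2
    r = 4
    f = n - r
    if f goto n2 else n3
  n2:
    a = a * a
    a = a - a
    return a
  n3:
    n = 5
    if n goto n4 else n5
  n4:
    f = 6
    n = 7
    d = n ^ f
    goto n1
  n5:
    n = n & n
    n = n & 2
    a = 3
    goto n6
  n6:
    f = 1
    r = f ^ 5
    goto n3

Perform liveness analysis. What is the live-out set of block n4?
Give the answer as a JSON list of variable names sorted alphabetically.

def/use:
  n0: {a} / ∅
  n1: {f,n,r} / ∅
  n2: {a} / {a}
  n3: {n} / ∅
  n4: {d,f,n} / ∅
  n5: {a,n} / {n}
  n6: {f,r} / ∅

Backward fixpoint:
  n0: in=∅ out={a}
  n1: in={a} out={a}
  n2: in={a} out=∅
  n3: in={a} out={a,n}
  n4: in={a} out={a}
  n5: in={n} out={a}
  n6: in={a} out={a}

live-out(n4) = ["a"]

Answer: ["a"]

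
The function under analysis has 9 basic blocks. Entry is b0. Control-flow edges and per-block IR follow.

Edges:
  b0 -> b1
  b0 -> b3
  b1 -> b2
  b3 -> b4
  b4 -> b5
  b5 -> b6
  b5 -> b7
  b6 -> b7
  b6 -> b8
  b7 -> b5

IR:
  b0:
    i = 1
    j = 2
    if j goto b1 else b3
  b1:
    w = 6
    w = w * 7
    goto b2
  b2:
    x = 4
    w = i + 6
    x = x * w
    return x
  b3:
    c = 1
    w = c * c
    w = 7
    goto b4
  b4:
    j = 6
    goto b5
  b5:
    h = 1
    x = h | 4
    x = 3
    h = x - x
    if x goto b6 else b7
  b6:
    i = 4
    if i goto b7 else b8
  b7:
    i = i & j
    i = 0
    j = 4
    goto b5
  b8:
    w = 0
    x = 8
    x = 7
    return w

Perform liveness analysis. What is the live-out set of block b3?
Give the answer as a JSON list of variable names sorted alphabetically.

Answer: ["i"]

Analysis:
Per-block:
  b0: {i,j} / ∅
  b1: {w} / ∅
  b2: {w,x} / {i}
  b3: {c,w} / ∅
  b4: {j} / ∅
  b5: {h,x} / ∅
  b6: {i} / ∅
  b7: {i,j} / {i,j}
  b8: {w,x} / ∅

Live sets:
  b0: in=∅ out={i}
  b1: in={i} out={i}
  b2: in={i} out=∅
  b3: in={i} out={i}
  b4: in={i} out={i,j}
  b5: in={i,j} out={i,j}
  b6: in={j} out={i,j}
  b7: in={i,j} out={i,j}
  b8: in=∅ out=∅

live-out(b3) = ["i"]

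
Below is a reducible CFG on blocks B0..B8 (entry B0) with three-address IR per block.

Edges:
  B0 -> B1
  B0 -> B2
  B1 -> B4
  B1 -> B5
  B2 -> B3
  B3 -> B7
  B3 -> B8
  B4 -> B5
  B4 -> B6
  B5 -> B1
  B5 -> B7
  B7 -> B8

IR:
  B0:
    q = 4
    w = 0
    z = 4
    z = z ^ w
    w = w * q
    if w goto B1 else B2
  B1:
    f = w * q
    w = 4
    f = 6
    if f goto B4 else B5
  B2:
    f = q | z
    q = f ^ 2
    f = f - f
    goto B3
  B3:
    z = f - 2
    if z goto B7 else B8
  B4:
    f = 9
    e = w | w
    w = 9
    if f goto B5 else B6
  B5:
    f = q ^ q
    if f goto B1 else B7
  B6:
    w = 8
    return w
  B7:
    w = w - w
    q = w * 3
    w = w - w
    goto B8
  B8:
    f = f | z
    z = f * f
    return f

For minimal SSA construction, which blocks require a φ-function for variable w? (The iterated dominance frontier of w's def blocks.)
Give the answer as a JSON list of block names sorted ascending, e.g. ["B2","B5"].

Answer: ["B1", "B5", "B7", "B8"]

Analysis:
idom tree: B1←B0 B2←B0 B3←B2 B4←B1 B5←B1 B6←B4 B7←B0 B8←B0
Join-block Dom:
  B1: preds {B0,B5}: {B0} ∩ {B0,B1,B5} = {B0}; idom=B0
  B5: preds {B1,B4}: {B0,B1} ∩ {B0,B1,B4} = {B0,B1}; idom=B1
  B7: preds {B3,B5}: {B0,B2,B3} ∩ {B0,B1,B5} = {B0}; idom=B0
  B8: preds {B3,B7}: {B0,B2,B3} ∩ {B0,B7} = {B0}; idom=B0

DF walk-up:
  B1←B0: walk · to B0
  B1←B5: walk B5→B1 to B0
  B5←B1: walk · to B1
  B5←B4: walk B4 to B1
  B7←B3: walk B3→B2 to B0
  B7←B5: walk B5→B1 to B0
  B8←B3: walk B3→B2 to B0
  B8←B7: walk B7 to B0
  DF(B0)=∅
  DF(B1)={B1,B7}
  DF(B2)={B7,B8}
  DF(B3)={B7,B8}
  DF(B4)={B5}
  DF(B5)={B1,B7}
  DF(B6)=∅
  DF(B7)={B8}
  DF(B8)=∅

φ for w: defs {B0,B1,B4,B6,B7}
  DF⁺ = {B1,B5,B7,B8}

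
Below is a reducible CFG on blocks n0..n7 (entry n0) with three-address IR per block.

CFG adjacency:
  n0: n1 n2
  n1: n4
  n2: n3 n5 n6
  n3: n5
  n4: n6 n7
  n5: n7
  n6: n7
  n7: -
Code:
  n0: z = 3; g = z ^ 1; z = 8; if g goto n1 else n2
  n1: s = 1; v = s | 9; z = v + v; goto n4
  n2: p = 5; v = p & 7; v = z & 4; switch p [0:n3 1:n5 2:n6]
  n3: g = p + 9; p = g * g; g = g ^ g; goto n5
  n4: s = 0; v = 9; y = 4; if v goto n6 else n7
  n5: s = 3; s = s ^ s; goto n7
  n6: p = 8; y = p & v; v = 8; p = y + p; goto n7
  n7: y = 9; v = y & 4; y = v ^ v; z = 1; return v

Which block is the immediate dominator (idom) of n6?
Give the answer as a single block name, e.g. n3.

idom tree: n1←n0 n2←n0 n3←n2 n4←n1 n5←n2 n6←n0 n7←n0
Dom at joins:
  n5: preds {n2,n3}: {n0,n2} ∩ {n0,n2,n3} = {n0,n2}; idom=n2
  n6: preds {n2,n4}: {n0,n2} ∩ {n0,n1,n4} = {n0}; idom=n0
  n7: preds {n4,n5,n6}: {n0,n1,n4} ∩ {n0,n2,n5} ∩ {n0,n6} = {n0}; idom=n0

idom(n6) = n0

Answer: n0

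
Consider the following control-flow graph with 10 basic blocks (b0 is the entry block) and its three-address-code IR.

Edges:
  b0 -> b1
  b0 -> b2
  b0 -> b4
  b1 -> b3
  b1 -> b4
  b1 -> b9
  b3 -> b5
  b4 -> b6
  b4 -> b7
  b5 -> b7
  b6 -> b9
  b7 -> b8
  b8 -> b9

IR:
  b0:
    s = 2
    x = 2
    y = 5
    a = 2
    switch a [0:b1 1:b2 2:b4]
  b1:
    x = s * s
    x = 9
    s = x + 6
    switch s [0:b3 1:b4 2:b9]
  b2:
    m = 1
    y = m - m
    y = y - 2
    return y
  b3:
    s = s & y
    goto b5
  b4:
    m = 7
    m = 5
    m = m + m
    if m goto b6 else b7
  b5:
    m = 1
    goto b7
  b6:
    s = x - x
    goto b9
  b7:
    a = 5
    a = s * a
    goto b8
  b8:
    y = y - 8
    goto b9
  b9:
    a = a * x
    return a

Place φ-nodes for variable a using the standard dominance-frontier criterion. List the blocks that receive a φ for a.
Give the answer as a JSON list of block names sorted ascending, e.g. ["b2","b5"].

Answer: ["b9"]

Analysis:
idom tree: b1←b0 b2←b0 b3←b1 b4←b0 b5←b3 b6←b4 b7←b0 b8←b7 b9←b0
Dom at joins:
  b4: preds {b0,b1}: {b0} ∩ {b0,b1} = {b0}; idom=b0
  b7: preds {b4,b5}: {b0,b4} ∩ {b0,b1,b3,b5} = {b0}; idom=b0
  b9: preds {b1,b6,b8}: {b0,b1} ∩ {b0,b4,b6} ∩ {b0,b7,b8} = {b0}; idom=b0

DF walk-up:
  b4←b0: walk · to b0
  b4←b1: walk b1 to b0
  b7←b4: walk b4 to b0
  b7←b5: walk b5→b3→b1 to b0
  b9←b1: walk b1 to b0
  b9←b6: walk b6→b4 to b0
  b9←b8: walk b8→b7 to b0
  b0: DF=∅
  b1: DF={b4,b7,b9}
  b2: DF=∅
  b3: DF={b7}
  b4: DF={b7,b9}
  b5: DF={b7}
  b6: DF={b9}
  b7: DF={b9}
  b8: DF={b9}
  b9: DF=∅

φ for a: defs {b0,b7,b9}
  DF⁺ = {b9}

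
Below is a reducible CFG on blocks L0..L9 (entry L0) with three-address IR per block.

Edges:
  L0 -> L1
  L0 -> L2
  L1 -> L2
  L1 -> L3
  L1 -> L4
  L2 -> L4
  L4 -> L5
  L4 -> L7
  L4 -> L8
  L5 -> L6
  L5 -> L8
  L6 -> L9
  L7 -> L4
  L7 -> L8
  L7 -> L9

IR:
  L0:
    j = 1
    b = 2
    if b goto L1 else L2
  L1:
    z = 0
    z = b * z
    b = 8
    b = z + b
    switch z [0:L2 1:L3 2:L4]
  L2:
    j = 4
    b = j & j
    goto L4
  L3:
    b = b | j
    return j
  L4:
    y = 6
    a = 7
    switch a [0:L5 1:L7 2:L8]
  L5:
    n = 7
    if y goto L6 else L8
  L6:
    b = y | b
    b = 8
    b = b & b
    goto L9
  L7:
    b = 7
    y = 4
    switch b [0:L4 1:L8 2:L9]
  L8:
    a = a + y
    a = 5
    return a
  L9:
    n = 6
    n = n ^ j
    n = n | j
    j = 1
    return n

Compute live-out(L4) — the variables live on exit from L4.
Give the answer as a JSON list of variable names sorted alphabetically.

Answer: ["a", "b", "j", "y"]

Analysis:
Block summaries:
  L0: {b,j} / ∅
  L1: {b,z} / {b}
  L2: {b,j} / ∅
  L3: {b} / {b,j}
  L4: {a,y} / ∅
  L5: {n} / {y}
  L6: {b} / {b,y}
  L7: {b,y} / ∅
  L8: {a} / {a,y}
  L9: {j,n} / {j}

Live sets:
  L0: in=∅ out={b,j}
  L1: in={b,j} out={b,j}
  L2: in=∅ out={b,j}
  L3: in={b,j} out=∅
  L4: in={b,j} out={a,b,j,y}
  L5: in={a,b,j,y} out={a,b,j,y}
  L6: in={b,j,y} out={j}
  L7: in={a,j} out={a,b,j,y}
  L8: in={a,y} out=∅
  L9: in={j} out=∅

live-out(L4) = ["a", "b", "j", "y"]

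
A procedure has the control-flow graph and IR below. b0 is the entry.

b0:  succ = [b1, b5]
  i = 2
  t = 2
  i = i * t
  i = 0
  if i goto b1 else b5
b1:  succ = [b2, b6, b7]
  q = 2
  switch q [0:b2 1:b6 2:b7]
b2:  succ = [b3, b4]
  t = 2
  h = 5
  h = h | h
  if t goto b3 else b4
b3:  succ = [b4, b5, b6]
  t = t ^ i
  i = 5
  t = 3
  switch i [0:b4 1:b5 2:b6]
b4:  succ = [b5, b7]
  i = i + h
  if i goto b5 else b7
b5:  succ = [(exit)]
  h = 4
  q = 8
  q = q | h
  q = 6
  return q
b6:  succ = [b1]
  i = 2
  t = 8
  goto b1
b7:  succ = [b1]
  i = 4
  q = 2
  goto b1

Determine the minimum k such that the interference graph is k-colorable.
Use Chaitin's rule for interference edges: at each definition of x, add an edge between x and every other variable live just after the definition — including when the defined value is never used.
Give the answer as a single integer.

Answer: 3

Analysis:
Block summaries:
  b0: {i,t} / ∅
  b1: {q} / ∅
  b2: {h,t} / ∅
  b3: {i,t} / {i,t}
  b4: {i} / {h,i}
  b5: {h,q} / ∅
  b6: {i,t} / ∅
  b7: {i,q} / ∅

Backward fixpoint:
  b0 li=∅ lo={i}
  b1 li={i} lo={i}
  b2 li={i} lo={h,i,t}
  b3 li={h,i,t} lo={h,i}
  b4 li={h,i} lo=∅
  b5 li=∅ lo=∅
  b6 li=∅ lo={i}
  b7 li=∅ lo={i}

Interference:
  h↔{i,q,t}
  i↔{h,q,t}
  q↔{h,i}
  t↔{h,i}

Chromatic number:
  clique {h,i,q} ⇒ need ≥ 3
  3-colouring: R0={h}  R1={i}  R2={q,t}
  χ = 3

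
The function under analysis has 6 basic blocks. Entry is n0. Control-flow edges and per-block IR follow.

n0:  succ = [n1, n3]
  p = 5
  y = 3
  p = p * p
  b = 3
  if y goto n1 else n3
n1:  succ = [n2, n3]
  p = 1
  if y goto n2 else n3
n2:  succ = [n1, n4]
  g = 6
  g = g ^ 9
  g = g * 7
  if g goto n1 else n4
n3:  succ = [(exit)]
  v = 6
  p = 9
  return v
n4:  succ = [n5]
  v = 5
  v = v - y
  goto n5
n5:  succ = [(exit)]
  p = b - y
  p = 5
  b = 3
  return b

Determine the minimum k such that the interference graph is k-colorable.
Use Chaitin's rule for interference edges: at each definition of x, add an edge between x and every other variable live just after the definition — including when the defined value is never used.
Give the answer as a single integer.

Per-block:
  n0: {b,p,y} / ∅
  n1: {p} / {y}
  n2: {g} / ∅
  n3: {p,v} / ∅
  n4: {v} / {y}
  n5: {b,p} / {b,y}

Backward fixpoint:
  live n0: ∅→{b,y}
  live n1: {b,y}→{b,y}
  live n2: {b,y}→{b,y}
  live n3: ∅→∅
  live n4: {b,y}→{b,y}
  live n5: {b,y}→∅

Conflict graph:
  b↔{g,p,v,y}
  g↔{b,y}
  p↔{b,v,y}
  v↔{b,p,y}
  y↔{b,g,p,v}

Chromatic number:
  clique {b,p,v,y} ⇒ need ≥ 4
  assign b→r0 g→r2 p→r2 v→r3 y→r1 — no edge inside a register ⇒ χ ≤ 4
  χ = 4

Answer: 4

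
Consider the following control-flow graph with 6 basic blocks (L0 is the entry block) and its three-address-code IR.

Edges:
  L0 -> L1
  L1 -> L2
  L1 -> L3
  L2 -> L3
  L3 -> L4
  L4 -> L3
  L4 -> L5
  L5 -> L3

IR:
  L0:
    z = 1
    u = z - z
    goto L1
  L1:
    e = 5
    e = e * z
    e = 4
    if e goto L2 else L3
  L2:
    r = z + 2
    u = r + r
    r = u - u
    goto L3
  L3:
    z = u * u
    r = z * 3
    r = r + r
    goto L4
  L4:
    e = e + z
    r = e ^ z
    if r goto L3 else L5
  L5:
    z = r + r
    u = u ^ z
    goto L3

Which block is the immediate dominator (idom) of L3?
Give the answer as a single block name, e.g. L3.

idom tree: L1←L0 L2←L1 L3←L1 L4←L3 L5←L4
Dom∩ at merges:
  L3: preds {L1,L2,L4,L5}: {L0,L1} ∩ {L0,L1,L2} ∩ {L0,L1,L3,L4} ∩ {L0,L1,L3,L4,L5} = {L0,L1}; idom=L1

idom(L3) = L1

Answer: L1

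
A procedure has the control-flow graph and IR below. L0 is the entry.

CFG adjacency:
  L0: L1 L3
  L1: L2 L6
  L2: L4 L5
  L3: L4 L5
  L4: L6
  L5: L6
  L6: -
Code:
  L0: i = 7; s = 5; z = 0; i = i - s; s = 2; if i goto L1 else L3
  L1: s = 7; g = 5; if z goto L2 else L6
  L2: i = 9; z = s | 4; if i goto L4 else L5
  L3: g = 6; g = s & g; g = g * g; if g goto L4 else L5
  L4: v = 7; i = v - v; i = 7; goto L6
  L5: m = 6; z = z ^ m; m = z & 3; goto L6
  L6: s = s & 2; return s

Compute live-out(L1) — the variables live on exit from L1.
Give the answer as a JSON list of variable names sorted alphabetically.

Per-block:
  L0: {i,s,z} / ∅
  L1: {g,s} / {z}
  L2: {i,z} / {s}
  L3: {g} / {s}
  L4: {i,v} / ∅
  L5: {m,z} / {z}
  L6: {s} / {s}

Live sets:
  L0: in=∅ out={s,z}
  L1: in={z} out={s}
  L2: in={s} out={s,z}
  L3: in={s,z} out={s,z}
  L4: in={s} out={s}
  L5: in={s,z} out={s}
  L6: in={s} out=∅

live-out(L1) = ["s"]

Answer: ["s"]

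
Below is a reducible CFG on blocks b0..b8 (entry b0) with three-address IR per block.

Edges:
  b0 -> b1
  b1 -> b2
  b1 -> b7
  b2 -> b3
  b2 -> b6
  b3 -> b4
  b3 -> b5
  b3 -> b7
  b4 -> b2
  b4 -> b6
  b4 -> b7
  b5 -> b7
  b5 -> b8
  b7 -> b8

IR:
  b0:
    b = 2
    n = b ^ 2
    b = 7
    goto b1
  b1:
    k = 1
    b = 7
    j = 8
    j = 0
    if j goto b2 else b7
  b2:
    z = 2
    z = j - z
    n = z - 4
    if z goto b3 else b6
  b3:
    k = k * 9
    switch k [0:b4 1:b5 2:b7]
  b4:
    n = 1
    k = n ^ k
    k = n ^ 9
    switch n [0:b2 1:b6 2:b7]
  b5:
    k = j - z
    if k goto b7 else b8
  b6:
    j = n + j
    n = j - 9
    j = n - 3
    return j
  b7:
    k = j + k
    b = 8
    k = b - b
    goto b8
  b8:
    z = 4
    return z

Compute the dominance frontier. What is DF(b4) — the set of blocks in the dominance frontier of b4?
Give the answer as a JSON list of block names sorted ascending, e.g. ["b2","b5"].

idom tree: b1←b0 b2←b1 b3←b2 b4←b3 b5←b3 b6←b2 b7←b1 b8←b1
Join-block Dom:
  b2: preds {b1,b4}: {b0,b1} ∩ {b0,b1,b2,b3,b4} = {b0,b1}; idom=b1
  b6: preds {b2,b4}: {b0,b1,b2} ∩ {b0,b1,b2,b3,b4} = {b0,b1,b2}; idom=b2
  b7: preds {b1,b3,b4,b5}: {b0,b1} ∩ {b0,b1,b2,b3} ∩ {b0,b1,b2,b3,b4} ∩ {b0,b1,b2,b3,b5} = {b0,b1}; idom=b1
  b8: preds {b5,b7}: {b0,b1,b2,b3,b5} ∩ {b0,b1,b7} = {b0,b1}; idom=b1

DF walk-up:
  b2←b1: walk · to b1
  b2←b4: walk b4→b3→b2 to b1
  b6←b2: walk · to b2
  b6←b4: walk b4→b3 to b2
  b7←b1: walk · to b1
  b7←b3: walk b3→b2 to b1
  b7←b4: walk b4→b3→b2 to b1
  b7←b5: walk b5→b3→b2 to b1
  b8←b5: walk b5→b3→b2 to b1
  b8←b7: walk b7 to b1
  DF(b0)=∅
  DF(b1)=∅
  DF(b2)={b2,b7,b8}
  DF(b3)={b2,b6,b7,b8}
  DF(b4)={b2,b6,b7}
  DF(b5)={b7,b8}
  DF(b6)=∅
  DF(b7)={b8}
  DF(b8)=∅

DF(b4) = ["b2", "b6", "b7"]

Answer: ["b2", "b6", "b7"]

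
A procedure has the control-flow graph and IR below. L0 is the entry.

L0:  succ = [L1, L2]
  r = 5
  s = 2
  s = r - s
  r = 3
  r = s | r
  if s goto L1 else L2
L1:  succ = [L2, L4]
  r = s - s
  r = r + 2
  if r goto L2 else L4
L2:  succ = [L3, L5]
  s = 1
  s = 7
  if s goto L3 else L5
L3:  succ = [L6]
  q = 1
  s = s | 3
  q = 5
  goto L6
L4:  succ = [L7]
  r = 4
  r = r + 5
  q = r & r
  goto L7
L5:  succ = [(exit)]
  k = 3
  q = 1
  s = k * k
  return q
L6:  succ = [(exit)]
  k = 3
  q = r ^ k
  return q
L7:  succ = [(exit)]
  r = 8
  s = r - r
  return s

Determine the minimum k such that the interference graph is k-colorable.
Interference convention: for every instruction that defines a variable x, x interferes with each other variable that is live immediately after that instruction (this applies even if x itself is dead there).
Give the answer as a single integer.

def/use:
  L0 def {r,s} use ∅
  L1 def {r} use {s}
  L2 def {s} use ∅
  L3 def {q,s} use {s}
  L4 def {q,r} use ∅
  L5 def {k,q,s} use ∅
  L6 def {k,q} use {r}
  L7 def {r,s} use ∅

Backward fixpoint:
  L0: in=∅ out={r,s}
  L1: in={s} out={r}
  L2: in={r} out={r,s}
  L3: in={r,s} out={r}
  L4: in=∅ out=∅
  L5: in=∅ out=∅
  L6: in={r} out=∅
  L7: in=∅ out=∅

Conflict graph:
  k: {q,r}
  q: {k,r,s}
  r: {k,q,s}
  s: {q,r}

Chromatic number:
  {k,q,r} pairwise interfere (3-clique) ⇒ χ ≥ 3
  assign k→R2 q→R0 r→R1 s→R2 — no edge inside a register ⇒ χ ≤ 3
  χ = 3

Answer: 3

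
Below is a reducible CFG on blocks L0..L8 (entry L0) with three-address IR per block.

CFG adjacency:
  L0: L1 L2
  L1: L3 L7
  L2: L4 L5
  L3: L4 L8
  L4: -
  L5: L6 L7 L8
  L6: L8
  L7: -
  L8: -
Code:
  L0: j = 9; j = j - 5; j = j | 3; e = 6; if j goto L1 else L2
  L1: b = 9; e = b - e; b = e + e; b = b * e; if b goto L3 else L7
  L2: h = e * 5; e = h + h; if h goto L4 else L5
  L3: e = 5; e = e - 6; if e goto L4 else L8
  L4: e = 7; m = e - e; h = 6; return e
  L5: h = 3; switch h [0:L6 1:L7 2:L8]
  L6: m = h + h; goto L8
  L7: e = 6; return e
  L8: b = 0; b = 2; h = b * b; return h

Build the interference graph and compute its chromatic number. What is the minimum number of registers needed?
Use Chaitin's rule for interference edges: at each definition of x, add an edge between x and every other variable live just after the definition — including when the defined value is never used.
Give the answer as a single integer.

Per-block:
  L0 def {e,j} use ∅
  L1 def {b,e} use {e}
  L2 def {e,h} use {e}
  L3 def {e} use ∅
  L4 def {e,h,m} use ∅
  L5 def {h} use ∅
  L6 def {m} use {h}
  L7 def {e} use ∅
  L8 def {b,h} use ∅

Backward fixpoint:
  L0 li=∅ lo={e}
  L1 li={e} lo=∅
  L2 li={e} lo=∅
  L3 li=∅ lo=∅
  L4 li=∅ lo=∅
  L5 li=∅ lo={h}
  L6 li={h} lo=∅
  L7 li=∅ lo=∅
  L8 li=∅ lo=∅

Conflict graph:
  b — {e}
  e — {b,h,j,m}
  h — {e}
  j — {e}
  m — {e}

Registers:
  {b,e} pairwise interfere (2-clique) ⇒ χ ≥ 2
  2-colouring: c0={e}  c1={b,h,j,m}
  χ = 2

Answer: 2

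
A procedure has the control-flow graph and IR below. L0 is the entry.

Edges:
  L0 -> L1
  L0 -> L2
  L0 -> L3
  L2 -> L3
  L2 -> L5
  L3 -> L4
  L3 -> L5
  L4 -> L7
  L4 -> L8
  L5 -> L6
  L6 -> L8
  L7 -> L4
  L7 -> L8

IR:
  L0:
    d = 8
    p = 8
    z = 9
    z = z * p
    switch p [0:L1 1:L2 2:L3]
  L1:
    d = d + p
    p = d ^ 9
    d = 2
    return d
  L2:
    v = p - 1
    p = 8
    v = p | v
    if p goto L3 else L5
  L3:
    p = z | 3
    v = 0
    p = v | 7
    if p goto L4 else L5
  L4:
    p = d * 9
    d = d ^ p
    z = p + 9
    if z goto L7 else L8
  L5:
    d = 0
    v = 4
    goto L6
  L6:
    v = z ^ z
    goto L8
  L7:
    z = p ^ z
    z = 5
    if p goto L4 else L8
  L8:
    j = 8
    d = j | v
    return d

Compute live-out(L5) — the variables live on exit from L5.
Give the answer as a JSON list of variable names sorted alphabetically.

Block summaries:
  L0: {d,p,z} / ∅
  L1: {d,p} / {d,p}
  L2: {p,v} / {p}
  L3: {p,v} / {z}
  L4: {d,p,z} / {d}
  L5: {d,v} / ∅
  L6: {v} / {z}
  L7: {z} / {p,z}
  L8: {d,j} / {v}

Liveness:
  live L0: ∅→{d,p,z}
  live L1: {d,p}→∅
  live L2: {d,p,z}→{d,z}
  live L3: {d,z}→{d,v,z}
  live L4: {d,v}→{d,p,v,z}
  live L5: {z}→{z}
  live L6: {z}→{v}
  live L7: {d,p,v,z}→{d,v}
  live L8: {v}→∅

live-out(L5) = ["z"]

Answer: ["z"]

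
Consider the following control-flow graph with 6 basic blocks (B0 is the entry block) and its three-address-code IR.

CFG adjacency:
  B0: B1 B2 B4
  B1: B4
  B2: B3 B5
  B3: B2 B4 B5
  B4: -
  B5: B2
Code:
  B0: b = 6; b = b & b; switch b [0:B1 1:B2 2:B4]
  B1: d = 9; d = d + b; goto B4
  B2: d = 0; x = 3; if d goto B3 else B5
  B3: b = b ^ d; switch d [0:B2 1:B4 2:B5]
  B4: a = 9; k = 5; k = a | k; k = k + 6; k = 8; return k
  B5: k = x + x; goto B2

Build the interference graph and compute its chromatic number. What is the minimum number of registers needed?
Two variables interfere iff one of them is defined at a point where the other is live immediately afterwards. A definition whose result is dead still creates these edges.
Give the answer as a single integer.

Answer: 3

Working:
Per-block:
  B0: {b} / ∅
  B1: {d} / {b}
  B2: {d,x} / ∅
  B3: {b} / {b,d}
  B4: {a,k} / ∅
  B5: {k} / {x}

Backward fixpoint:
  B0: in=∅ out={b}
  B1: in={b} out=∅
  B2: in={b} out={b,d,x}
  B3: in={b,d,x} out={b,x}
  B4: in=∅ out=∅
  B5: in={b,x} out={b}

Interfere edges:
  a — {k}
  b — {d,k,x}
  d — {b,x}
  k — {a,b}
  x — {b,d}

Colouring:
  {b,d,x} pairwise interfere (3-clique) ⇒ χ ≥ 3
  assign a→r0 b→r0 d→r1 k→r1 x→r2 — no edge inside a register ⇒ χ ≤ 3
  χ = 3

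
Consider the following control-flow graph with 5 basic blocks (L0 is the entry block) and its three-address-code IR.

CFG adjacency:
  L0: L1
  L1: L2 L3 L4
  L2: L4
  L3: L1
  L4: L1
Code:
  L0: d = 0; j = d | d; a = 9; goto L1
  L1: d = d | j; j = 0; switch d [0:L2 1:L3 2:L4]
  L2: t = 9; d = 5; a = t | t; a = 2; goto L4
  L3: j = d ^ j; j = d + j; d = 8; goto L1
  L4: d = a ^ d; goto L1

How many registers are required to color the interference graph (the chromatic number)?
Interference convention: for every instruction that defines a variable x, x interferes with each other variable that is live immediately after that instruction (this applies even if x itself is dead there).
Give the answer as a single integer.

def/use:
  L0: {a,d,j} / ∅
  L1: {d,j} / {d,j}
  L2: {a,d,t} / ∅
  L3: {d,j} / {d,j}
  L4: {d} / {a,d}

Backward fixpoint:
  L0: in=∅ out={a,d,j}
  L1: in={a,d,j} out={a,d,j}
  L2: in={j} out={a,d,j}
  L3: in={a,d,j} out={a,d,j}
  L4: in={a,d,j} out={a,d,j}

Conflict graph:
  a↔{d,j}
  d↔{a,j,t}
  j↔{a,d,t}
  t↔{d,j}

Colouring:
  clique {a,d,j} ⇒ need ≥ 3
  3-colouring: r0={d}  r1={j}  r2={a,t}
  χ = 3

Answer: 3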